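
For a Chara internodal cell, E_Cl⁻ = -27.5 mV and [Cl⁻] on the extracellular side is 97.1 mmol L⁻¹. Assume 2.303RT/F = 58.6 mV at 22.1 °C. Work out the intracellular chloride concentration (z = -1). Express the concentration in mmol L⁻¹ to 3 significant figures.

33.0 mmol L⁻¹

Nernst: E = (58.6/-1) · log₁₀([out]/[in]), so log₁₀([out]/[in]) = -27.5 × -1 / 58.6 = 0.4693.
[out]/[in] = 10^(0.4693) = 2.946.
[in] = 97.1 / 2.946 = 32.96 mmol L⁻¹.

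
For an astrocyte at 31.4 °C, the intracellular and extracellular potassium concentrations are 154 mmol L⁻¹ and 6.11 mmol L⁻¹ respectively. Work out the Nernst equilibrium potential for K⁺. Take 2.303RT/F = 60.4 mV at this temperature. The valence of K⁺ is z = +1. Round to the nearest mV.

-85 mV

E = (60.4/z) · log₁₀([K⁺]_out/[K⁺]_in) with z = +1.
= (60.4/1) · log₁₀(6.11/154) = 60.40 · log₁₀(0.03968)
= 60.40 · (-1.4015) = -84.65 mV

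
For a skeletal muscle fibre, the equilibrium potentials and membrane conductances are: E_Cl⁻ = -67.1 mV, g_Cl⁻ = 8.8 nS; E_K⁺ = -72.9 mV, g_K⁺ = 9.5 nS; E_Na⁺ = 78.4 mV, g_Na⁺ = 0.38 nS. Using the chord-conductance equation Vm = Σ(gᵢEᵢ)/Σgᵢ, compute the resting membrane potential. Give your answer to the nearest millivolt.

-67 mV

Σ gᵢEᵢ = 8.8·(-67.1) + 9.5·(-72.9) + 0.38·(78.4) = -1253.24
Σ gᵢ = 8.8 + 9.5 + 0.38 = 18.68
Vm = -1253.24 / 18.68 = -67.09 mV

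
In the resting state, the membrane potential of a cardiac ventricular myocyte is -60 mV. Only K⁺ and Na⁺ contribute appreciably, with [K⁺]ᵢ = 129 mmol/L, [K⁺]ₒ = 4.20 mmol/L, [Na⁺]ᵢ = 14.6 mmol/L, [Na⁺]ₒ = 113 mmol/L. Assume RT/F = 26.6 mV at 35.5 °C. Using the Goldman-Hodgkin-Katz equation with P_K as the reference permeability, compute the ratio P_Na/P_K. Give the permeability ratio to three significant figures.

0.0836

Let α = P_Na/P_K. GHK: Vm = 26.6·ln[(Kₒ + α·Naₒ)/(Kᵢ + α·Naᵢ)].
e^(Vm/26.6) = e^(-60.0/26.6) = 0.10481
So 0.10481·(Kᵢ + α·Naᵢ) = Kₒ + α·Naₒ → α = (0.10481·129.0 − 4.2) / (113.0 − 0.10481·14.6)
α = (13.52 − 4.2) / (113.0 − 1.53) = 9.32/111.5 = 0.08361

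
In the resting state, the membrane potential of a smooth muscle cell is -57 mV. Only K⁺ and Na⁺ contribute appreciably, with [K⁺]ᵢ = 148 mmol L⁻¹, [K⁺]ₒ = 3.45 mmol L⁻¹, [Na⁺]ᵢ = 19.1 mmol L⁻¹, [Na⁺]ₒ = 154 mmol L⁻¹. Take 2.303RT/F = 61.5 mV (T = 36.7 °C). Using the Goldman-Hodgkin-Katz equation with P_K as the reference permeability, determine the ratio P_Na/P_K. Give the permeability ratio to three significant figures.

Let α = P_Na/P_K. GHK: Vm = 61.5·log₁₀[(Kₒ + α·Naₒ)/(Kᵢ + α·Naᵢ)].
10^(Vm/61.5) = 10^(-57.0/61.5) = 0.11835
So 0.11835·(Kᵢ + α·Naᵢ) = Kₒ + α·Naₒ → α = (0.11835·148.0 − 3.45) / (154.0 − 0.11835·19.1)
α = (17.52 − 3.45) / (154.0 − 2.26) = 14.07/151.7 = 0.0927

0.0927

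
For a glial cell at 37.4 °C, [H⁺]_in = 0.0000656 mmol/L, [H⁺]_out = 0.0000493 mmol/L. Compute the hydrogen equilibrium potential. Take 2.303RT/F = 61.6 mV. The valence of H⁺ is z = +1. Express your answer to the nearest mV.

-8 mV

E = (61.6/z) · log₁₀([H⁺]_out/[H⁺]_in) with z = +1.
= (61.6/1) · log₁₀(0.0000493/0.0000656) = 61.60 · log₁₀(0.7515)
= 61.60 · (-0.1241) = -7.64 mV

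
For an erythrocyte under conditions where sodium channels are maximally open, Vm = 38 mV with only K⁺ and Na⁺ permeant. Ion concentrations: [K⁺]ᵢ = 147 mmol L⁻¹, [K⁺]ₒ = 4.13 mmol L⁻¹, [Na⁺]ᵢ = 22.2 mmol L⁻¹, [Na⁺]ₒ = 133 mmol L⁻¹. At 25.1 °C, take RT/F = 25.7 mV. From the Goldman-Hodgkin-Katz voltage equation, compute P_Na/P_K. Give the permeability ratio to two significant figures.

18

Let α = P_Na/P_K. GHK: Vm = 25.7·ln[(Kₒ + α·Naₒ)/(Kᵢ + α·Naᵢ)].
e^(Vm/25.7) = e^(38.0/25.7) = 4.3868
So 4.3868·(Kᵢ + α·Naᵢ) = Kₒ + α·Naₒ → α = (4.3868·147.0 − 4.13) / (133.0 − 4.3868·22.2)
α = (644.9 − 4.13) / (133.0 − 97.39) = 640.7/35.61 = 17.99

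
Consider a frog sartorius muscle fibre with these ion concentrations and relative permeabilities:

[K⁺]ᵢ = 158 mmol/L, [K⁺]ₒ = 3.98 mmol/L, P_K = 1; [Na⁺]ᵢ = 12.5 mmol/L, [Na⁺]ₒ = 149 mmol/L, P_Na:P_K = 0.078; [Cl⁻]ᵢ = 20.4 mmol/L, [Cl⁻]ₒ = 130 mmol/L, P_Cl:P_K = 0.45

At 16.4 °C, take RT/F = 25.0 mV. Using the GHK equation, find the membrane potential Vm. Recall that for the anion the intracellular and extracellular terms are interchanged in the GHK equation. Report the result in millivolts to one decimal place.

-54.3 mV

Vm = 25.0 · ln[(Σ P·[cation]ₒ + Σ P·[anion]ᵢ) / (Σ P·[cation]ᵢ + Σ P·[anion]ₒ)]
Numerator = 1×3.98 + 0.078×149 + 0.45×20.4 = 24.78
Denominator = 1×158 + 0.078×12.5 + 0.45×130 = 217.5
Vm = 25.0 · ln(0.11395) = 25.0 × (-2.1720) = -54.30 mV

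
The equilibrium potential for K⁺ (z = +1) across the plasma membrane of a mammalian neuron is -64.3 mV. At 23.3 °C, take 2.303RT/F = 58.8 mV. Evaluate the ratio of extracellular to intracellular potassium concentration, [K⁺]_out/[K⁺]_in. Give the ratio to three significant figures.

log₁₀([out]/[in]) = E·z/(58.8) = -64.3 × 1 / 58.8 = -1.0935
[out]/[in] = 10^(-1.0935) = 0.08062

0.0806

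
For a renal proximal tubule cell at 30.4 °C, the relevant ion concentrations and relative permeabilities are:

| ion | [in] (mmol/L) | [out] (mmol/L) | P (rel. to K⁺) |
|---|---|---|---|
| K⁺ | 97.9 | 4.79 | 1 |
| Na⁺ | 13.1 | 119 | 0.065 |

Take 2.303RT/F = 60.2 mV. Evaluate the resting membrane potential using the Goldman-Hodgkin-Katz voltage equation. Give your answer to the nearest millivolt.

Vm = 60.2 · log₁₀[(Σ P·[cation]ₒ + Σ P·[anion]ᵢ) / (Σ P·[cation]ᵢ + Σ P·[anion]ₒ)]
Numerator = 1×4.79 + 0.065×119 = 12.53
Denominator = 1×97.9 + 0.065×13.1 = 98.75
Vm = 60.2 · log₁₀(0.12683) = 60.2 × (-0.8968) = -53.99 mV

-54 mV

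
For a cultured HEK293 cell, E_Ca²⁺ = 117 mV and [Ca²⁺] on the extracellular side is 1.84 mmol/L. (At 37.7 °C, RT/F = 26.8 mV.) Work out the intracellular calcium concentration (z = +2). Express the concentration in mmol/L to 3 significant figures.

0.000297 mmol/L

Nernst: E = (26.8/2) · ln([out]/[in]), so ln([out]/[in]) = 117.0 × 2 / 26.8 = 8.7313.
[out]/[in] = e^(8.7313) = 6194.
[in] = 1.84 / 6194 = 0.0002971 mmol/L.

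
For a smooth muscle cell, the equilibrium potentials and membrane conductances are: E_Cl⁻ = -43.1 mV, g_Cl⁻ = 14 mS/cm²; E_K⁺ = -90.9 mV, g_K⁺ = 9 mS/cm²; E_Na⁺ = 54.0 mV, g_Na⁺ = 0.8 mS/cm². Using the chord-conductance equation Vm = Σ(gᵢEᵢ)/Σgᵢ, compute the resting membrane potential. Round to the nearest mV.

Σ gᵢEᵢ = 14·(-43.1) + 9·(-90.9) + 0.8·(54.0) = -1378.30
Σ gᵢ = 14 + 9 + 0.8 = 23.8
Vm = -1378.30 / 23.8 = -57.91 mV

-58 mV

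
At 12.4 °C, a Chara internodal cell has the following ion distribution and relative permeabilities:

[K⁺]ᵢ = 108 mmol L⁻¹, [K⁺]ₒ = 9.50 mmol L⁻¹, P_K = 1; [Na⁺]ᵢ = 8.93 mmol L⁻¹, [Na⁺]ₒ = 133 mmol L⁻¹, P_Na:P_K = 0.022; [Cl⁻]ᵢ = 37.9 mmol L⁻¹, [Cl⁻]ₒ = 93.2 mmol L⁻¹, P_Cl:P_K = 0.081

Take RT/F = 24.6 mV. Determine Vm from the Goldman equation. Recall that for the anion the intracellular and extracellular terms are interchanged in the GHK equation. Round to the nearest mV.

-49 mV

Vm = 24.6 · ln[(Σ P·[cation]ₒ + Σ P·[anion]ᵢ) / (Σ P·[cation]ᵢ + Σ P·[anion]ₒ)]
Numerator = 1×9.50 + 0.022×133 + 0.081×37.9 = 15.5
Denominator = 1×108 + 0.022×8.93 + 0.081×93.2 = 115.7
Vm = 24.6 · ln(0.13388) = 24.6 × (-2.0108) = -49.47 mV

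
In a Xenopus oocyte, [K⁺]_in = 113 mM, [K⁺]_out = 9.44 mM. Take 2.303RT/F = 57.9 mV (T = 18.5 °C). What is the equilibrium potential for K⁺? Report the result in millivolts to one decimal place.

-62.4 mV

E = (57.9/z) · log₁₀([K⁺]_out/[K⁺]_in) with z = +1.
= (57.9/1) · log₁₀(9.44/113) = 57.90 · log₁₀(0.08354)
= 57.90 · (-1.0781) = -62.42 mV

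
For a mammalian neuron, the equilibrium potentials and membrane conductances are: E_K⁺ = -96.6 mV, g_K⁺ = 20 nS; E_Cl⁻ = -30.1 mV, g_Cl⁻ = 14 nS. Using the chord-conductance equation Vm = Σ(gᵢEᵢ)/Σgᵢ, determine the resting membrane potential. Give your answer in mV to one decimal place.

Σ gᵢEᵢ = 20·(-96.6) + 14·(-30.1) = -2353.40
Σ gᵢ = 20 + 14 = 34
Vm = -2353.40 / 34 = -69.22 mV

-69.2 mV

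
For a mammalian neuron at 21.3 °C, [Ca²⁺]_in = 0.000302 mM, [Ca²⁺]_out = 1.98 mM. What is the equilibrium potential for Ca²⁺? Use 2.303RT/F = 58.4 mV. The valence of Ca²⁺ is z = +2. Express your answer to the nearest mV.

E = (58.4/z) · log₁₀([Ca²⁺]_out/[Ca²⁺]_in) with z = +2.
= (58.4/2) · log₁₀(1.98/0.000302) = 29.20 · log₁₀(6556)
= 29.20 · (3.8167) = 111.45 mV

111 mV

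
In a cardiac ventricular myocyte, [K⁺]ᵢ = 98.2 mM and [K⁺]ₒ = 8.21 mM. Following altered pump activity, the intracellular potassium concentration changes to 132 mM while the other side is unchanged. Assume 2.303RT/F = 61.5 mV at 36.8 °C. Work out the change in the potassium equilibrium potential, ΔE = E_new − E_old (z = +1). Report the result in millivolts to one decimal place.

E_old = (61.5/1)·log₁₀(8.21/98.2) = -66.28 mV
E_new = (61.5/1)·log₁₀(8.21/132) = -74.18 mV
ΔE = -74.18 − (-66.28) = -7.90 mV

-7.9 mV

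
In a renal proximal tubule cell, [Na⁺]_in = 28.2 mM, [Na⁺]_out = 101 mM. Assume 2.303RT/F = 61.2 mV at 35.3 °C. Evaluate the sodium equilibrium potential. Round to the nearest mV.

34 mV

E = (61.2/z) · log₁₀([Na⁺]_out/[Na⁺]_in) with z = +1.
= (61.2/1) · log₁₀(101/28.2) = 61.20 · log₁₀(3.582)
= 61.20 · (0.5541) = 33.91 mV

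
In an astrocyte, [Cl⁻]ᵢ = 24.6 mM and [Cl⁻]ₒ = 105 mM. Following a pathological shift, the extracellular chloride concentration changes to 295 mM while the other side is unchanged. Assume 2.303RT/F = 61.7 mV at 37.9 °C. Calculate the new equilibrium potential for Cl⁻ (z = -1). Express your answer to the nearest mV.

After the shift: [Cl⁻]_out = 295, [Cl⁻]_in = 24.6 mM.
E_new = (61.7/-1)·log₁₀(295/24.6) = -61.70 · (1.0789) = -66.57 mV

-67 mV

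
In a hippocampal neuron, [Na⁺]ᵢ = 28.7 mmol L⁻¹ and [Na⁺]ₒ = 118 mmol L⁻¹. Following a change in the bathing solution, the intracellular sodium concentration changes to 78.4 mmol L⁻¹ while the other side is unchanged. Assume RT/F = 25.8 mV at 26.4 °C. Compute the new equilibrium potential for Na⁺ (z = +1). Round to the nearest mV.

After the shift: [Na⁺]_out = 118, [Na⁺]_in = 78.4 mmol L⁻¹.
E_new = (25.8/1)·ln(118/78.4) = 25.80 · (0.4089) = 10.55 mV

11 mV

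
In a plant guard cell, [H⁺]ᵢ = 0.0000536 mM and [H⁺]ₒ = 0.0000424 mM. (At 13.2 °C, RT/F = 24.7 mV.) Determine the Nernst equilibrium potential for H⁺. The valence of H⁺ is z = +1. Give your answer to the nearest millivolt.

E = (24.7/z) · ln([H⁺]_out/[H⁺]_in) with z = +1.
= (24.7/1) · ln(0.0000424/0.0000536) = 24.70 · ln(0.791)
= 24.70 · (-0.2344) = -5.79 mV

-6 mV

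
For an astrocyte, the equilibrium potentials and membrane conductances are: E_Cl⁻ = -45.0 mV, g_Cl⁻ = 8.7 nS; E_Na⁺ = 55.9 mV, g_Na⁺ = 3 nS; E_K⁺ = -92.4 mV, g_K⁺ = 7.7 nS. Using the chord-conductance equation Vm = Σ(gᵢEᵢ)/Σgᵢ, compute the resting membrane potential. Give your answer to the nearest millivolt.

-48 mV

Σ gᵢEᵢ = 8.7·(-45.0) + 3·(55.9) + 7.7·(-92.4) = -935.28
Σ gᵢ = 8.7 + 3 + 7.7 = 19.4
Vm = -935.28 / 19.4 = -48.21 mV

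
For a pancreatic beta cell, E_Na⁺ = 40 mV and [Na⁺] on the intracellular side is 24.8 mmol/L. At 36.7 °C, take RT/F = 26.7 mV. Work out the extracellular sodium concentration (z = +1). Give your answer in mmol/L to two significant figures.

Nernst: E = (26.7/1) · ln([out]/[in]), so ln([out]/[in]) = 40.0 × 1 / 26.7 = 1.4981.
[out]/[in] = e^(1.4981) = 4.473.
[out] = 4.473 × 24.8 = 110.9 mmol/L.

110 mmol/L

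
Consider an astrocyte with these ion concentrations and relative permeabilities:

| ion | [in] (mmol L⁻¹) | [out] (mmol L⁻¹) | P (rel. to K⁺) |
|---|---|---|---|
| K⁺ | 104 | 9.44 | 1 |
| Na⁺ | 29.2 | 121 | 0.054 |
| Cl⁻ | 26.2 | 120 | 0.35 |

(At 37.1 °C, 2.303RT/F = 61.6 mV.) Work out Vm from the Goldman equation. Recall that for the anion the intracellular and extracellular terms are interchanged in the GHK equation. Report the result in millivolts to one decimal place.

-47.3 mV

Vm = 61.6 · log₁₀[(Σ P·[cation]ₒ + Σ P·[anion]ᵢ) / (Σ P·[cation]ᵢ + Σ P·[anion]ₒ)]
Numerator = 1×9.44 + 0.054×121 + 0.35×26.2 = 25.14
Denominator = 1×104 + 0.054×29.2 + 0.35×120 = 147.6
Vm = 61.6 · log₁₀(0.17038) = 61.6 × (-0.7686) = -47.34 mV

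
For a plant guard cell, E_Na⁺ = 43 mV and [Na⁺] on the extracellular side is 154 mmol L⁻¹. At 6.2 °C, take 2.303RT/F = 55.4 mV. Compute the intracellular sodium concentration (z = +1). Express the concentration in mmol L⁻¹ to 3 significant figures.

Nernst: E = (55.4/1) · log₁₀([out]/[in]), so log₁₀([out]/[in]) = 43.0 × 1 / 55.4 = 0.7762.
[out]/[in] = 10^(0.7762) = 5.973.
[in] = 154 / 5.973 = 25.78 mmol L⁻¹.

25.8 mmol L⁻¹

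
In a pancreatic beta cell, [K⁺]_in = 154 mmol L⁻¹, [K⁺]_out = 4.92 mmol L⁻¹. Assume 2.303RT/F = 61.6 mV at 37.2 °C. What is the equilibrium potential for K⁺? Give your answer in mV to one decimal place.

E = (61.6/z) · log₁₀([K⁺]_out/[K⁺]_in) with z = +1.
= (61.6/1) · log₁₀(4.92/154) = 61.60 · log₁₀(0.03195)
= 61.60 · (-1.4956) = -92.13 mV

-92.1 mV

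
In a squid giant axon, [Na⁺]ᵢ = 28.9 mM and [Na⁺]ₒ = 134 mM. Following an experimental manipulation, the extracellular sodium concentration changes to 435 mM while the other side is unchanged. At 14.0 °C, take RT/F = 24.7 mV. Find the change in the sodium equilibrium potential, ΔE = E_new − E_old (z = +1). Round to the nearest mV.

E_old = (24.7/1)·ln(134/28.9) = 37.89 mV
E_new = (24.7/1)·ln(435/28.9) = 66.97 mV
ΔE = 66.97 − (37.89) = 29.08 mV

29 mV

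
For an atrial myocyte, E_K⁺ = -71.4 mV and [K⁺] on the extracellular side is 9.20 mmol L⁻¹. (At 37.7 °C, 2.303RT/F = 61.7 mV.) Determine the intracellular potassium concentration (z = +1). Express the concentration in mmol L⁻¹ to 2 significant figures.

Nernst: E = (61.7/1) · log₁₀([out]/[in]), so log₁₀([out]/[in]) = -71.4 × 1 / 61.7 = -1.1572.
[out]/[in] = 10^(-1.1572) = 0.06963.
[in] = 9.20 / 0.06963 = 132.1 mmol L⁻¹.

130 mmol L⁻¹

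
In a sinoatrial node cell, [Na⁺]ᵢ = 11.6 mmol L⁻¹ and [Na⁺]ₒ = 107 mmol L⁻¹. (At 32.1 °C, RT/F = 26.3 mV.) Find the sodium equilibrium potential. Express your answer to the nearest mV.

58 mV

E = (26.3/z) · ln([Na⁺]_out/[Na⁺]_in) with z = +1.
= (26.3/1) · ln(107/11.6) = 26.30 · ln(9.224)
= 26.30 · (2.2218) = 58.43 mV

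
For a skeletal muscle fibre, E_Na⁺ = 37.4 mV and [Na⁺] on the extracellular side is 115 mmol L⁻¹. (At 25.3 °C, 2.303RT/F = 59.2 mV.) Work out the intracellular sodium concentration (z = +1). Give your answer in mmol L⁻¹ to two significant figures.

27 mmol L⁻¹

Nernst: E = (59.2/1) · log₁₀([out]/[in]), so log₁₀([out]/[in]) = 37.4 × 1 / 59.2 = 0.6318.
[out]/[in] = 10^(0.6318) = 4.283.
[in] = 115 / 4.283 = 26.85 mmol L⁻¹.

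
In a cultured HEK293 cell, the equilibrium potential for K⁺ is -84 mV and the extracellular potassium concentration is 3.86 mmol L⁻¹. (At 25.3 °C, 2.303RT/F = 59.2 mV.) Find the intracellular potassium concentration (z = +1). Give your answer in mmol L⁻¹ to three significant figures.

Nernst: E = (59.2/1) · log₁₀([out]/[in]), so log₁₀([out]/[in]) = -84.0 × 1 / 59.2 = -1.4189.
[out]/[in] = 10^(-1.4189) = 0.03811.
[in] = 3.86 / 0.03811 = 101.3 mmol L⁻¹.

101 mmol L⁻¹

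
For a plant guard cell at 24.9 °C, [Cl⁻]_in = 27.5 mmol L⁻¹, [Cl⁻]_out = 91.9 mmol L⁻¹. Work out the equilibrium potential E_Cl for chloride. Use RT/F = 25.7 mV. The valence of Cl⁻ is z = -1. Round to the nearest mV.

-31 mV

E = (25.7/z) · ln([Cl⁻]_out/[Cl⁻]_in) with z = -1.
For an anion, dividing by z = -1 reverses the sign.
= (25.7/-1) · ln(91.9/27.5) = -25.70 · ln(3.342)
= -25.70 · (1.2065) = -31.01 mV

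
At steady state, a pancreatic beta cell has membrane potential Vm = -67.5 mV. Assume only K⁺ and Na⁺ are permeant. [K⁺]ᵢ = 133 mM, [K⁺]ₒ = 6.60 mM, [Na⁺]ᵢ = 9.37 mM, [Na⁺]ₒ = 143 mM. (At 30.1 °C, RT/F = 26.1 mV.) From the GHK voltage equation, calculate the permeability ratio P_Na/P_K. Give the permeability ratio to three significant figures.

Let α = P_Na/P_K. GHK: Vm = 26.1·ln[(Kₒ + α·Naₒ)/(Kᵢ + α·Naᵢ)].
e^(Vm/26.1) = e^(-67.5/26.1) = 0.075305
So 0.075305·(Kᵢ + α·Naᵢ) = Kₒ + α·Naₒ → α = (0.075305·133.0 − 6.6) / (143.0 − 0.075305·9.37)
α = (10.02 − 6.6) / (143.0 − 0.7056) = 3.416/142.3 = 0.024

0.0240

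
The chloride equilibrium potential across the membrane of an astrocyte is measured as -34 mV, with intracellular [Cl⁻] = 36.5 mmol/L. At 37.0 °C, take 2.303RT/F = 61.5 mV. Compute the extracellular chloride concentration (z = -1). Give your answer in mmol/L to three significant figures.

Nernst: E = (61.5/-1) · log₁₀([out]/[in]), so log₁₀([out]/[in]) = -34.0 × -1 / 61.5 = 0.5528.
[out]/[in] = 10^(0.5528) = 3.571.
[out] = 3.571 × 36.5 = 130.4 mmol/L.

130 mmol/L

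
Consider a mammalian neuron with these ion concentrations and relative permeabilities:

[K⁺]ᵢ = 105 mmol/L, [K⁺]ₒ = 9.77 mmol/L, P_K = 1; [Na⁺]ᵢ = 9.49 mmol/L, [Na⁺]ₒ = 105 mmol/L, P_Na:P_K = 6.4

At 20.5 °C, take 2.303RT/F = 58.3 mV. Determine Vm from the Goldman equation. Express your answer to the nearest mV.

36 mV

Vm = 58.3 · log₁₀[(Σ P·[cation]ₒ + Σ P·[anion]ᵢ) / (Σ P·[cation]ᵢ + Σ P·[anion]ₒ)]
Numerator = 1×9.77 + 6.4×105 = 681.8
Denominator = 1×105 + 6.4×9.49 = 165.7
Vm = 58.3 · log₁₀(4.1136) = 58.3 × (0.6142) = 35.81 mV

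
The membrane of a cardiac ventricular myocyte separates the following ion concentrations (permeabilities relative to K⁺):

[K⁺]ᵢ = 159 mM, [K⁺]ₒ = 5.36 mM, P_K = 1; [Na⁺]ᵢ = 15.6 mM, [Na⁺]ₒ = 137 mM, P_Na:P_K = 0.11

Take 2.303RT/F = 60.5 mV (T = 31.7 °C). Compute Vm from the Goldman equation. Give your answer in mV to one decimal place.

-54.2 mV

Vm = 60.5 · log₁₀[(Σ P·[cation]ₒ + Σ P·[anion]ᵢ) / (Σ P·[cation]ᵢ + Σ P·[anion]ₒ)]
Numerator = 1×5.36 + 0.11×137 = 20.43
Denominator = 1×159 + 0.11×15.6 = 160.7
Vm = 60.5 · log₁₀(0.12712) = 60.5 × (-0.8958) = -54.20 mV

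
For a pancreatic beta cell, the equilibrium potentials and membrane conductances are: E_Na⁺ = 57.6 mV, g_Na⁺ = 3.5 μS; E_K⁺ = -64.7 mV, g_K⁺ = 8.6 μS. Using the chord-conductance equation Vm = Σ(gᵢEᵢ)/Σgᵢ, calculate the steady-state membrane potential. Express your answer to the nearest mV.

Σ gᵢEᵢ = 3.5·(57.6) + 8.6·(-64.7) = -354.82
Σ gᵢ = 3.5 + 8.6 = 12.1
Vm = -354.82 / 12.1 = -29.32 mV

-29 mV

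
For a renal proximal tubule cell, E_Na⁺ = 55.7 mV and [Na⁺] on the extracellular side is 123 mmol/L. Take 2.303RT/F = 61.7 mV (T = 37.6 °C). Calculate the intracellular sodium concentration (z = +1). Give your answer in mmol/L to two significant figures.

15 mmol/L

Nernst: E = (61.7/1) · log₁₀([out]/[in]), so log₁₀([out]/[in]) = 55.7 × 1 / 61.7 = 0.9028.
[out]/[in] = 10^(0.9028) = 7.994.
[in] = 123 / 7.994 = 15.39 mmol/L.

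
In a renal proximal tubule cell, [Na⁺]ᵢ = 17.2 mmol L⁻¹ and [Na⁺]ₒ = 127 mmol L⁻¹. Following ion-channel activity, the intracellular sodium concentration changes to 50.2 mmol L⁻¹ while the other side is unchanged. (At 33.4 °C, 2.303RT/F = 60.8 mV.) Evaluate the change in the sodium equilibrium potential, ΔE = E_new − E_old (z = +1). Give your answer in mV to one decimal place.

-28.3 mV

E_old = (60.8/1)·log₁₀(127/17.2) = 52.79 mV
E_new = (60.8/1)·log₁₀(127/50.2) = 24.51 mV
ΔE = 24.51 − (52.79) = -28.28 mV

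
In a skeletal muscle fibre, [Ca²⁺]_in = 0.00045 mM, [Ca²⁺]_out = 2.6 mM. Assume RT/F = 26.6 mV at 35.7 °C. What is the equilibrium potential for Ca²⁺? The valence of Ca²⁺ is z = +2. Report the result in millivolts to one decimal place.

115.2 mV

E = (26.6/z) · ln([Ca²⁺]_out/[Ca²⁺]_in) with z = +2.
= (26.6/2) · ln(2.6/0.00045) = 13.30 · ln(5778)
= 13.30 · (8.6618) = 115.20 mV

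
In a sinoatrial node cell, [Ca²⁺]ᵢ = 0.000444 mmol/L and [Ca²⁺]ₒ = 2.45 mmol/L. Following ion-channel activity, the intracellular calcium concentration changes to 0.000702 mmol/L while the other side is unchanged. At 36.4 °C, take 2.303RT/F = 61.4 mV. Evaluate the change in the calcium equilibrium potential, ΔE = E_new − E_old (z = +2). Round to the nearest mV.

-6 mV

E_old = (61.4/2)·log₁₀(2.45/0.000444) = 114.87 mV
E_new = (61.4/2)·log₁₀(2.45/0.000702) = 108.76 mV
ΔE = 108.76 − (114.87) = -6.11 mV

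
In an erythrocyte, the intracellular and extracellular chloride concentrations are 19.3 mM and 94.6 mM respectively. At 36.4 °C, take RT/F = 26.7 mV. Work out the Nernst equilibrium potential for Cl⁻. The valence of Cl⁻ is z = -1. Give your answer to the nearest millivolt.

-42 mV

E = (26.7/z) · ln([Cl⁻]_out/[Cl⁻]_in) with z = -1.
For an anion, dividing by z = -1 reverses the sign.
= (26.7/-1) · ln(94.6/19.3) = -26.70 · ln(4.902)
= -26.70 · (1.5896) = -42.44 mV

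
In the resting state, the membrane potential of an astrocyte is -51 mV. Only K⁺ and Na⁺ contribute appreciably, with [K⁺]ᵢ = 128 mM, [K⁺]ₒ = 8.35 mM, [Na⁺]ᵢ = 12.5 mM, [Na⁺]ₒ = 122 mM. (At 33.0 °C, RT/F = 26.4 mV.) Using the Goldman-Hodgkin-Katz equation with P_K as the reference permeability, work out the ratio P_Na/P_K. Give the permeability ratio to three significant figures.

0.0848

Let α = P_Na/P_K. GHK: Vm = 26.4·ln[(Kₒ + α·Naₒ)/(Kᵢ + α·Naᵢ)].
e^(Vm/26.4) = e^(-51.0/26.4) = 0.14488
So 0.14488·(Kᵢ + α·Naᵢ) = Kₒ + α·Naₒ → α = (0.14488·128.0 − 8.35) / (122.0 − 0.14488·12.5)
α = (18.55 − 8.35) / (122.0 − 1.811) = 10.2/120.2 = 0.08483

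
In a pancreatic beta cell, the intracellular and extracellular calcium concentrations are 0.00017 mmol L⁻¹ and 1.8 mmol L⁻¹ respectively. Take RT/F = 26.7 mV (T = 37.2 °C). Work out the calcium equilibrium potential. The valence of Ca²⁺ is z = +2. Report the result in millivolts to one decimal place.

123.7 mV

E = (26.7/z) · ln([Ca²⁺]_out/[Ca²⁺]_in) with z = +2.
= (26.7/2) · ln(1.8/0.00017) = 13.35 · ln(1.059e+04)
= 13.35 · (9.2675) = 123.72 mV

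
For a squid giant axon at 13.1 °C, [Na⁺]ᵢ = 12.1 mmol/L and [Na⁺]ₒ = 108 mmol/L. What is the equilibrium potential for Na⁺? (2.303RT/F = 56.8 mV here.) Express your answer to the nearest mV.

E = (56.8/z) · log₁₀([Na⁺]_out/[Na⁺]_in) with z = +1.
= (56.8/1) · log₁₀(108/12.1) = 56.80 · log₁₀(8.926)
= 56.80 · (0.9506) = 54.00 mV

54 mV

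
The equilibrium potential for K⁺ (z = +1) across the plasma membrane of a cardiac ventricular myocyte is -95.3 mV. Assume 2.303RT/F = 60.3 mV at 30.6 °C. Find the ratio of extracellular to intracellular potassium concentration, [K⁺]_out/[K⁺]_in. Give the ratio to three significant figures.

log₁₀([out]/[in]) = E·z/(60.3) = -95.3 × 1 / 60.3 = -1.5804
[out]/[in] = 10^(-1.5804) = 0.02628

0.0263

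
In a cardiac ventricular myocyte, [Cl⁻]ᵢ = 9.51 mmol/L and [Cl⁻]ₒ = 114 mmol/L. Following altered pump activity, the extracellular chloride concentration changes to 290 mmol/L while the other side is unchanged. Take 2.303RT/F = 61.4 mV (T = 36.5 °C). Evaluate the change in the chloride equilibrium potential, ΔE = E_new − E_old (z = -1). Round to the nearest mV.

-25 mV

E_old = (61.4/-1)·log₁₀(114/9.51) = -66.23 mV
E_new = (61.4/-1)·log₁₀(290/9.51) = -91.13 mV
ΔE = -91.13 − (-66.23) = -24.90 mV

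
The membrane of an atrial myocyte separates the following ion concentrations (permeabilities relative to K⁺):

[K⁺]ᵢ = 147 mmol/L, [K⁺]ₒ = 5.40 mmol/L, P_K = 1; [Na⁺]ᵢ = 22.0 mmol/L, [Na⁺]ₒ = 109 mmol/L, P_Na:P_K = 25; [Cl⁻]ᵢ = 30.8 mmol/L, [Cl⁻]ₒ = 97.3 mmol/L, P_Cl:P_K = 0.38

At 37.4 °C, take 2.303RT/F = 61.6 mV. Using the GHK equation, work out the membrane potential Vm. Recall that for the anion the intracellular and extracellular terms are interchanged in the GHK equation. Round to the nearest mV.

35 mV

Vm = 61.6 · log₁₀[(Σ P·[cation]ₒ + Σ P·[anion]ᵢ) / (Σ P·[cation]ᵢ + Σ P·[anion]ₒ)]
Numerator = 1×5.40 + 25×109 + 0.38×30.8 = 2742
Denominator = 1×147 + 25×22.0 + 0.38×97.3 = 734
Vm = 61.6 · log₁₀(3.736) = 61.6 × (0.5724) = 35.26 mV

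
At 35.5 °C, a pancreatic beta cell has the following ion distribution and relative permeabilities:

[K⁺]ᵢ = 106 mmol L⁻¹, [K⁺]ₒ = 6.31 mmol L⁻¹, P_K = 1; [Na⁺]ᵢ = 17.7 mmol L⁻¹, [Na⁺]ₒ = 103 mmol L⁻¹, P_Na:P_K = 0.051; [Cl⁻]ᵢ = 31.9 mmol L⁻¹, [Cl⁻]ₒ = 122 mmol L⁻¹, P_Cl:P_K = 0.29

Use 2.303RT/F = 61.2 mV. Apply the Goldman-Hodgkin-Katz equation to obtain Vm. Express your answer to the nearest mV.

-51 mV

Vm = 61.2 · log₁₀[(Σ P·[cation]ₒ + Σ P·[anion]ᵢ) / (Σ P·[cation]ᵢ + Σ P·[anion]ₒ)]
Numerator = 1×6.31 + 0.051×103 + 0.29×31.9 = 20.81
Denominator = 1×106 + 0.051×17.7 + 0.29×122 = 142.3
Vm = 61.2 · log₁₀(0.14629) = 61.2 × (-0.8348) = -51.09 mV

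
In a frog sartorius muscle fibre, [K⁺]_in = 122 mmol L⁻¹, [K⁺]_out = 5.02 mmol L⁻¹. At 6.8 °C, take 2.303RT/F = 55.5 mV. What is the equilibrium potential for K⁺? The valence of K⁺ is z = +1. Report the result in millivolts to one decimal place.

-76.9 mV

E = (55.5/z) · log₁₀([K⁺]_out/[K⁺]_in) with z = +1.
= (55.5/1) · log₁₀(5.02/122) = 55.50 · log₁₀(0.04115)
= 55.50 · (-1.3857) = -76.90 mV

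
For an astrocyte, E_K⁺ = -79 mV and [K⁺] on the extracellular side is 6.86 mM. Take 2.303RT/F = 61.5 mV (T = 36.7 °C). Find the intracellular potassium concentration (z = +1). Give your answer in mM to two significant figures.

Nernst: E = (61.5/1) · log₁₀([out]/[in]), so log₁₀([out]/[in]) = -79.0 × 1 / 61.5 = -1.2846.
[out]/[in] = 10^(-1.2846) = 0.05193.
[in] = 6.86 / 0.05193 = 132.1 mM.

130 mM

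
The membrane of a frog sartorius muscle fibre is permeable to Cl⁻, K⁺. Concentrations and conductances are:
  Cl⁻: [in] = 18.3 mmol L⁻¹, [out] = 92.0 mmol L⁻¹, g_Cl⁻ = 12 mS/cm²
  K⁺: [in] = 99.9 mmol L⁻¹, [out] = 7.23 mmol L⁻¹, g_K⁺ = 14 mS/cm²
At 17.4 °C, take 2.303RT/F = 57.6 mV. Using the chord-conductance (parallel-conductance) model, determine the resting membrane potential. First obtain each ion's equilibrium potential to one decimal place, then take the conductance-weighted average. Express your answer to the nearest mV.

-54 mV

E_Cl⁻ = (57.6/-1)·log₁₀(92.0/18.3) = -40.4 mV
E_K⁺ = (57.6/1)·log₁₀(7.23/99.9) = -65.7 mV
Vm = (Σ gᵢEᵢ)/(Σ gᵢ) = (12·-40.4 + 14·-65.7) / (12 + 14)
= -1404.60 / 26 = -54.02 mV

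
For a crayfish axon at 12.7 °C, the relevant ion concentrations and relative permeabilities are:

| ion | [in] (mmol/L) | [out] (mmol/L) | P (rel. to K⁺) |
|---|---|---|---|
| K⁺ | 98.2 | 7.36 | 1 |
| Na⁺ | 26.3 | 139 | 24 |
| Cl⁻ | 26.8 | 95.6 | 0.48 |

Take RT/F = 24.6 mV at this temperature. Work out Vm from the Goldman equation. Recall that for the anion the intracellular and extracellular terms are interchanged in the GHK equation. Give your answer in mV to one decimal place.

36.0 mV

Vm = 24.6 · ln[(Σ P·[cation]ₒ + Σ P·[anion]ᵢ) / (Σ P·[cation]ᵢ + Σ P·[anion]ₒ)]
Numerator = 1×7.36 + 24×139 + 0.48×26.8 = 3356
Denominator = 1×98.2 + 24×26.3 + 0.48×95.6 = 775.3
Vm = 24.6 · ln(4.329) = 24.6 × (1.4653) = 36.05 mV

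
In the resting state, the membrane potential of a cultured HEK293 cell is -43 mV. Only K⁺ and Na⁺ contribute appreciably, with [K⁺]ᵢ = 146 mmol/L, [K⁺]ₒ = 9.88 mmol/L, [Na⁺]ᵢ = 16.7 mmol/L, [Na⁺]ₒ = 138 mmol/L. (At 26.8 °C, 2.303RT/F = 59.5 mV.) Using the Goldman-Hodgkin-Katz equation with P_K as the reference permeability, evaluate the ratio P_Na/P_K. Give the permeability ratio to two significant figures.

Let α = P_Na/P_K. GHK: Vm = 59.5·log₁₀[(Kₒ + α·Naₒ)/(Kᵢ + α·Naᵢ)].
10^(Vm/59.5) = 10^(-43.0/59.5) = 0.18937
So 0.18937·(Kᵢ + α·Naᵢ) = Kₒ + α·Naₒ → α = (0.18937·146.0 − 9.88) / (138.0 − 0.18937·16.7)
α = (27.65 − 9.88) / (138.0 − 3.162) = 17.77/134.8 = 0.1318

0.13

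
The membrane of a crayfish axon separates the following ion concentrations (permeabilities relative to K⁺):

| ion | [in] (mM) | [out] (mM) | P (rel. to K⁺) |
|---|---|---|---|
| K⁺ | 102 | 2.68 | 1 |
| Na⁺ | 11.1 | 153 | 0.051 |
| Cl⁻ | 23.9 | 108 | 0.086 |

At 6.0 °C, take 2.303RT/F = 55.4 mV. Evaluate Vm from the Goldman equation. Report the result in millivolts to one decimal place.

Vm = 55.4 · log₁₀[(Σ P·[cation]ₒ + Σ P·[anion]ᵢ) / (Σ P·[cation]ᵢ + Σ P·[anion]ₒ)]
Numerator = 1×2.68 + 0.051×153 + 0.086×23.9 = 12.54
Denominator = 1×102 + 0.051×11.1 + 0.086×108 = 111.9
Vm = 55.4 · log₁₀(0.1121) = 55.4 × (-0.9504) = -52.65 mV

-52.7 mV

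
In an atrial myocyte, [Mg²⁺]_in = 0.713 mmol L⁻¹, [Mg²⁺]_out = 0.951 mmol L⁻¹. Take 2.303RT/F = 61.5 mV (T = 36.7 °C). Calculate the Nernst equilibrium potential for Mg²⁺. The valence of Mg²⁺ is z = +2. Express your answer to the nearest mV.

E = (61.5/z) · log₁₀([Mg²⁺]_out/[Mg²⁺]_in) with z = +2.
= (61.5/2) · log₁₀(0.951/0.713) = 30.75 · log₁₀(1.334)
= 30.75 · (0.1251) = 3.85 mV

4 mV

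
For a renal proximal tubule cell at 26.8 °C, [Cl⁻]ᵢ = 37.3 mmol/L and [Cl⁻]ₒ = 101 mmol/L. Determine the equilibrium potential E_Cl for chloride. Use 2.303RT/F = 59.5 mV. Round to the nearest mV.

-26 mV

E = (59.5/z) · log₁₀([Cl⁻]_out/[Cl⁻]_in) with z = -1.
For an anion, dividing by z = -1 reverses the sign.
= (59.5/-1) · log₁₀(101/37.3) = -59.50 · log₁₀(2.708)
= -59.50 · (0.4326) = -25.74 mV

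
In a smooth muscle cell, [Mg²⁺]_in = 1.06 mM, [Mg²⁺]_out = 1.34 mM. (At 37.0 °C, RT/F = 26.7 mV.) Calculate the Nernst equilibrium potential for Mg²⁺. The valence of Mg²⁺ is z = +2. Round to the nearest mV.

3 mV

E = (26.7/z) · ln([Mg²⁺]_out/[Mg²⁺]_in) with z = +2.
= (26.7/2) · ln(1.34/1.06) = 13.35 · ln(1.264)
= 13.35 · (0.2344) = 3.13 mV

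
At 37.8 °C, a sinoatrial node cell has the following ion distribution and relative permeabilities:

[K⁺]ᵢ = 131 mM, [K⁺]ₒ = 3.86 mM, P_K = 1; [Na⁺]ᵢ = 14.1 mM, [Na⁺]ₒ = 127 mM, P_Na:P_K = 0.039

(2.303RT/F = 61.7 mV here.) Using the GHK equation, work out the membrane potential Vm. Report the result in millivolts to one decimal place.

-72.4 mV

Vm = 61.7 · log₁₀[(Σ P·[cation]ₒ + Σ P·[anion]ᵢ) / (Σ P·[cation]ᵢ + Σ P·[anion]ₒ)]
Numerator = 1×3.86 + 0.039×127 = 8.813
Denominator = 1×131 + 0.039×14.1 = 131.5
Vm = 61.7 · log₁₀(0.066994) = 61.7 × (-1.1740) = -72.43 mV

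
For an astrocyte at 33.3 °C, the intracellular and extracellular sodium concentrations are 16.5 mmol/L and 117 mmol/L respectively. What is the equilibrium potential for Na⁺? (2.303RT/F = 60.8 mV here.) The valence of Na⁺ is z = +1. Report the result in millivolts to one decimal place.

E = (60.8/z) · log₁₀([Na⁺]_out/[Na⁺]_in) with z = +1.
= (60.8/1) · log₁₀(117/16.5) = 60.80 · log₁₀(7.091)
= 60.80 · (0.8507) = 51.72 mV

51.7 mV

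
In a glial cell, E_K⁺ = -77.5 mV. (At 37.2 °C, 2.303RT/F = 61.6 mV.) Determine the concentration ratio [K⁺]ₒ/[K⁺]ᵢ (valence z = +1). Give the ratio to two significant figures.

0.055

log₁₀([out]/[in]) = E·z/(61.6) = -77.5 × 1 / 61.6 = -1.2581
[out]/[in] = 10^(-1.2581) = 0.05519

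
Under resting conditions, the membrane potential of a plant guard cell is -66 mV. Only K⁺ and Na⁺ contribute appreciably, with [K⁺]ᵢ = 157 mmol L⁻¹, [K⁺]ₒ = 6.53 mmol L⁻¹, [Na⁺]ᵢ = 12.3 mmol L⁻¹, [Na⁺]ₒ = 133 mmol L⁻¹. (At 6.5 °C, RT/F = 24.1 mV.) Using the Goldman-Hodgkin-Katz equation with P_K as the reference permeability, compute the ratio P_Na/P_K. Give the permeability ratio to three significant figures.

Let α = P_Na/P_K. GHK: Vm = 24.1·ln[(Kₒ + α·Naₒ)/(Kᵢ + α·Naᵢ)].
e^(Vm/24.1) = e^(-66.0/24.1) = 0.064662
So 0.064662·(Kᵢ + α·Naᵢ) = Kₒ + α·Naₒ → α = (0.064662·157.0 − 6.53) / (133.0 − 0.064662·12.3)
α = (10.15 − 6.53) / (133.0 − 0.7953) = 3.622/132.2 = 0.0274

0.0274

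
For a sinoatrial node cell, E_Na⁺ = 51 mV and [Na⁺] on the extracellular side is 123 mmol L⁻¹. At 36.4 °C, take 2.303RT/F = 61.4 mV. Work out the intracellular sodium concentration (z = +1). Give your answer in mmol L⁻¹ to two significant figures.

18 mmol L⁻¹

Nernst: E = (61.4/1) · log₁₀([out]/[in]), so log₁₀([out]/[in]) = 51.0 × 1 / 61.4 = 0.8306.
[out]/[in] = 10^(0.8306) = 6.77.
[in] = 123 / 6.77 = 18.17 mmol L⁻¹.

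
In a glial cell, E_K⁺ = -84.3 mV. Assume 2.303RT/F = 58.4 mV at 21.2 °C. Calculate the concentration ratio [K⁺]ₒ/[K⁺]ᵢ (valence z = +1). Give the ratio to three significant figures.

log₁₀([out]/[in]) = E·z/(58.4) = -84.3 × 1 / 58.4 = -1.4435
[out]/[in] = 10^(-1.4435) = 0.03602

0.0360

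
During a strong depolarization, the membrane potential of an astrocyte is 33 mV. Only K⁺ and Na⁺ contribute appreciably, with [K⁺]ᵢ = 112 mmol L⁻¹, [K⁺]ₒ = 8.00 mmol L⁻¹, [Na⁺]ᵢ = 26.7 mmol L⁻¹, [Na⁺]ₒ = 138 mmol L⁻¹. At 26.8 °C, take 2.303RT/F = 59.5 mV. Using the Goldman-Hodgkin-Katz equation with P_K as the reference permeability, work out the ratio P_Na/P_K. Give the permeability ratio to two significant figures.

Let α = P_Na/P_K. GHK: Vm = 59.5·log₁₀[(Kₒ + α·Naₒ)/(Kᵢ + α·Naᵢ)].
10^(Vm/59.5) = 10^(33.0/59.5) = 3.5861
So 3.5861·(Kᵢ + α·Naᵢ) = Kₒ + α·Naₒ → α = (3.5861·112.0 − 8.0) / (138.0 − 3.5861·26.7)
α = (401.6 − 8.0) / (138.0 − 95.75) = 393.6/42.25 = 9.317

9.3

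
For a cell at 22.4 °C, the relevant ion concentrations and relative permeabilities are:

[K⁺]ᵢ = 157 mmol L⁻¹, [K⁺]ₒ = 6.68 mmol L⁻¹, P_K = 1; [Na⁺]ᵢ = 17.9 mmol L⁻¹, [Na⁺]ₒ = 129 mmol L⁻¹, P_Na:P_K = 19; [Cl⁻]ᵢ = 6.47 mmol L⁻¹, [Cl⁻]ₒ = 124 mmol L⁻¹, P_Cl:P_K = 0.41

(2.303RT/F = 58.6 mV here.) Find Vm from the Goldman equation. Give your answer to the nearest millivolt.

38 mV

Vm = 58.6 · log₁₀[(Σ P·[cation]ₒ + Σ P·[anion]ᵢ) / (Σ P·[cation]ᵢ + Σ P·[anion]ₒ)]
Numerator = 1×6.68 + 19×129 + 0.41×6.47 = 2460
Denominator = 1×157 + 19×17.9 + 0.41×124 = 547.9
Vm = 58.6 · log₁₀(4.4901) = 58.6 × (0.6523) = 38.22 mV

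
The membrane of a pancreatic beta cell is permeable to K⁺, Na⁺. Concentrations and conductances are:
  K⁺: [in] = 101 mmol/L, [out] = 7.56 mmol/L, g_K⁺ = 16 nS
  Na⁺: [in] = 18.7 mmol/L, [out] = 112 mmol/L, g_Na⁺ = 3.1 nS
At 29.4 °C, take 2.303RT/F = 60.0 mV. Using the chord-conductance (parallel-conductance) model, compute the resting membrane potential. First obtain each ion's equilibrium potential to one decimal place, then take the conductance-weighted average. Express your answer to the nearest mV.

E_K⁺ = (60.0/1)·log₁₀(7.56/101) = -67.5 mV
E_Na⁺ = (60.0/1)·log₁₀(112/18.7) = 46.6 mV
Vm = (Σ gᵢEᵢ)/(Σ gᵢ) = (16·-67.5 + 3.1·46.6) / (16 + 3.1)
= -935.54 / 19.1 = -48.98 mV

-49 mV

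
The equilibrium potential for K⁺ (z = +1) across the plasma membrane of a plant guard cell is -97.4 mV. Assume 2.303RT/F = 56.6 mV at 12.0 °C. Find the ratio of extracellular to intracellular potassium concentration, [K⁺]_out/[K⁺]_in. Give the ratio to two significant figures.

log₁₀([out]/[in]) = E·z/(56.6) = -97.4 × 1 / 56.6 = -1.7208
[out]/[in] = 10^(-1.7208) = 0.01902

0.019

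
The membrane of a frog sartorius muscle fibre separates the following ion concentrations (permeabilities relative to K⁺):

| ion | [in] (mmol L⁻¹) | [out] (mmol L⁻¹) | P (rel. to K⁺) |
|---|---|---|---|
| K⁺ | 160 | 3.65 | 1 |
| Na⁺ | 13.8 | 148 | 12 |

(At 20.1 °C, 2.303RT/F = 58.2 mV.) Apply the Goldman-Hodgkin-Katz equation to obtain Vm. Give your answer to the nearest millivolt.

Vm = 58.2 · log₁₀[(Σ P·[cation]ₒ + Σ P·[anion]ᵢ) / (Σ P·[cation]ᵢ + Σ P·[anion]ₒ)]
Numerator = 1×3.65 + 12×148 = 1780
Denominator = 1×160 + 12×13.8 = 325.6
Vm = 58.2 · log₁₀(5.4658) = 58.2 × (0.7377) = 42.93 mV

43 mV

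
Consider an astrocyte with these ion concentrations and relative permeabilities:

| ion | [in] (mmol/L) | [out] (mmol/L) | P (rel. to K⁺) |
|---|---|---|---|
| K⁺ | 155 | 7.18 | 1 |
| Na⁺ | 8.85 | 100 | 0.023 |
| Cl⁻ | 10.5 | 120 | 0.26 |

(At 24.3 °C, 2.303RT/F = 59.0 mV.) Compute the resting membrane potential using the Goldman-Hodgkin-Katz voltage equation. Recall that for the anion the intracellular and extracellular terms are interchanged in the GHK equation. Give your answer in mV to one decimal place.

Vm = 59.0 · log₁₀[(Σ P·[cation]ₒ + Σ P·[anion]ᵢ) / (Σ P·[cation]ᵢ + Σ P·[anion]ₒ)]
Numerator = 1×7.18 + 0.023×100 + 0.26×10.5 = 12.21
Denominator = 1×155 + 0.023×8.85 + 0.26×120 = 186.4
Vm = 59.0 · log₁₀(0.065503) = 59.0 × (-1.1837) = -69.84 mV

-69.8 mV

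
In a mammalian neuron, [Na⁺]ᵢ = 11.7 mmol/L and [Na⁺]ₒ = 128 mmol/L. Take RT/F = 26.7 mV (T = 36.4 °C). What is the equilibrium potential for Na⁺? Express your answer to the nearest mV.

E = (26.7/z) · ln([Na⁺]_out/[Na⁺]_in) with z = +1.
= (26.7/1) · ln(128/11.7) = 26.70 · ln(10.94)
= 26.70 · (2.3924) = 63.88 mV

64 mV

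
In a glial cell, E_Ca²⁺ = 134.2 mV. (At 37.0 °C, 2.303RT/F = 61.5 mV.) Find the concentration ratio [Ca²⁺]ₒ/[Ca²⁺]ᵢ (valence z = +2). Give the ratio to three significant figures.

log₁₀([out]/[in]) = E·z/(61.5) = 134.2 × 2 / 61.5 = 4.3642
[out]/[in] = 10^(4.3642) = 2.313e+04

23100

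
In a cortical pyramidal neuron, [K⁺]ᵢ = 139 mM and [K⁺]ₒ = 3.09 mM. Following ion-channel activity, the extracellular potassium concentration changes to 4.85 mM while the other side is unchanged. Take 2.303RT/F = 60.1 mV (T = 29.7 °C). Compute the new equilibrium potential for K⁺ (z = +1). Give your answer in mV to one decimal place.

After the shift: [K⁺]_out = 4.85, [K⁺]_in = 139 mM.
E_new = (60.1/1)·log₁₀(4.85/139) = 60.10 · (-1.4573) = -87.58 mV

-87.6 mV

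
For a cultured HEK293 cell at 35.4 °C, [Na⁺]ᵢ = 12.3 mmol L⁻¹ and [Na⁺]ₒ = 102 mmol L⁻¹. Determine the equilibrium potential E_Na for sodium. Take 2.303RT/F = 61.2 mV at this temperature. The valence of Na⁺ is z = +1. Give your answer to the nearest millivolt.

56 mV

E = (61.2/z) · log₁₀([Na⁺]_out/[Na⁺]_in) with z = +1.
= (61.2/1) · log₁₀(102/12.3) = 61.20 · log₁₀(8.293)
= 61.20 · (0.9187) = 56.22 mV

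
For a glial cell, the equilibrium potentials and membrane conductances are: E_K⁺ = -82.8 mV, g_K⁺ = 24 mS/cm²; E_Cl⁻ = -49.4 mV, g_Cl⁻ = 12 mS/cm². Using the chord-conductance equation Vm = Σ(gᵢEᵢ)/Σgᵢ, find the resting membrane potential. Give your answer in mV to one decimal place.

-71.7 mV

Σ gᵢEᵢ = 24·(-82.8) + 12·(-49.4) = -2580.00
Σ gᵢ = 24 + 12 = 36
Vm = -2580.00 / 36 = -71.67 mV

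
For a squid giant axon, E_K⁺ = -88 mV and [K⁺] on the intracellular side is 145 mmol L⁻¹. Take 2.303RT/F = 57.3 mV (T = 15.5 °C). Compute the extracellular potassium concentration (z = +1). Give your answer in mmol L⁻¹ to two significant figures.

4.2 mmol L⁻¹

Nernst: E = (57.3/1) · log₁₀([out]/[in]), so log₁₀([out]/[in]) = -88.0 × 1 / 57.3 = -1.5358.
[out]/[in] = 10^(-1.5358) = 0.02912.
[out] = 0.02912 × 145 = 4.223 mmol L⁻¹.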